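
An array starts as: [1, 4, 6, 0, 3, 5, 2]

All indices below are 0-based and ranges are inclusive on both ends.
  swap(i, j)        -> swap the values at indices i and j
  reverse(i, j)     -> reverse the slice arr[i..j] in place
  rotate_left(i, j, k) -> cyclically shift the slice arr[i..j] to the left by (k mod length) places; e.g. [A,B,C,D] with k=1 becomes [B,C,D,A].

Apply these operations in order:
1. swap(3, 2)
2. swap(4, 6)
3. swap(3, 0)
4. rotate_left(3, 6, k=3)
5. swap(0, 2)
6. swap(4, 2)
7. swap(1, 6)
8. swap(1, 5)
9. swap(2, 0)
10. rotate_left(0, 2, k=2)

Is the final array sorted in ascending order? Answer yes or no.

After 1 (swap(3, 2)): [1, 4, 0, 6, 3, 5, 2]
After 2 (swap(4, 6)): [1, 4, 0, 6, 2, 5, 3]
After 3 (swap(3, 0)): [6, 4, 0, 1, 2, 5, 3]
After 4 (rotate_left(3, 6, k=3)): [6, 4, 0, 3, 1, 2, 5]
After 5 (swap(0, 2)): [0, 4, 6, 3, 1, 2, 5]
After 6 (swap(4, 2)): [0, 4, 1, 3, 6, 2, 5]
After 7 (swap(1, 6)): [0, 5, 1, 3, 6, 2, 4]
After 8 (swap(1, 5)): [0, 2, 1, 3, 6, 5, 4]
After 9 (swap(2, 0)): [1, 2, 0, 3, 6, 5, 4]
After 10 (rotate_left(0, 2, k=2)): [0, 1, 2, 3, 6, 5, 4]

Answer: no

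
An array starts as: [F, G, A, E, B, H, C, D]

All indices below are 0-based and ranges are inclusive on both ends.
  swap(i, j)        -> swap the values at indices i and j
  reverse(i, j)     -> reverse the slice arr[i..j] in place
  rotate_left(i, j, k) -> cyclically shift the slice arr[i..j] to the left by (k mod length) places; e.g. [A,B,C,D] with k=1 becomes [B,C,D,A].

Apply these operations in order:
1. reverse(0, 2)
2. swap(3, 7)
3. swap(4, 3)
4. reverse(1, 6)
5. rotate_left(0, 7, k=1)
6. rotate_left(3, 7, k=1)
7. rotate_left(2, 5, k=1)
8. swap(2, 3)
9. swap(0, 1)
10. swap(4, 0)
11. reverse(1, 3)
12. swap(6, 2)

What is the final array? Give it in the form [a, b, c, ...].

After 1 (reverse(0, 2)): [A, G, F, E, B, H, C, D]
After 2 (swap(3, 7)): [A, G, F, D, B, H, C, E]
After 3 (swap(4, 3)): [A, G, F, B, D, H, C, E]
After 4 (reverse(1, 6)): [A, C, H, D, B, F, G, E]
After 5 (rotate_left(0, 7, k=1)): [C, H, D, B, F, G, E, A]
After 6 (rotate_left(3, 7, k=1)): [C, H, D, F, G, E, A, B]
After 7 (rotate_left(2, 5, k=1)): [C, H, F, G, E, D, A, B]
After 8 (swap(2, 3)): [C, H, G, F, E, D, A, B]
After 9 (swap(0, 1)): [H, C, G, F, E, D, A, B]
After 10 (swap(4, 0)): [E, C, G, F, H, D, A, B]
After 11 (reverse(1, 3)): [E, F, G, C, H, D, A, B]
After 12 (swap(6, 2)): [E, F, A, C, H, D, G, B]

Answer: [E, F, A, C, H, D, G, B]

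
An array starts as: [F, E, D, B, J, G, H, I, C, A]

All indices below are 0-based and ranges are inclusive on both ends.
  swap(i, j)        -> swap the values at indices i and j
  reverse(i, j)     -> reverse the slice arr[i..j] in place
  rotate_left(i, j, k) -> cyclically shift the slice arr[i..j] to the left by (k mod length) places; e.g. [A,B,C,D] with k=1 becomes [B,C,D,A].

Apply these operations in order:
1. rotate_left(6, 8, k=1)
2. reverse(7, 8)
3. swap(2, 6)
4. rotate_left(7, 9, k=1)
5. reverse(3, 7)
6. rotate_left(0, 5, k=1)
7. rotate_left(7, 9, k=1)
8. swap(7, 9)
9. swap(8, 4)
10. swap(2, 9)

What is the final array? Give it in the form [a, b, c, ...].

Answer: [E, I, A, D, H, F, J, B, G, C]

Derivation:
After 1 (rotate_left(6, 8, k=1)): [F, E, D, B, J, G, I, C, H, A]
After 2 (reverse(7, 8)): [F, E, D, B, J, G, I, H, C, A]
After 3 (swap(2, 6)): [F, E, I, B, J, G, D, H, C, A]
After 4 (rotate_left(7, 9, k=1)): [F, E, I, B, J, G, D, C, A, H]
After 5 (reverse(3, 7)): [F, E, I, C, D, G, J, B, A, H]
After 6 (rotate_left(0, 5, k=1)): [E, I, C, D, G, F, J, B, A, H]
After 7 (rotate_left(7, 9, k=1)): [E, I, C, D, G, F, J, A, H, B]
After 8 (swap(7, 9)): [E, I, C, D, G, F, J, B, H, A]
After 9 (swap(8, 4)): [E, I, C, D, H, F, J, B, G, A]
After 10 (swap(2, 9)): [E, I, A, D, H, F, J, B, G, C]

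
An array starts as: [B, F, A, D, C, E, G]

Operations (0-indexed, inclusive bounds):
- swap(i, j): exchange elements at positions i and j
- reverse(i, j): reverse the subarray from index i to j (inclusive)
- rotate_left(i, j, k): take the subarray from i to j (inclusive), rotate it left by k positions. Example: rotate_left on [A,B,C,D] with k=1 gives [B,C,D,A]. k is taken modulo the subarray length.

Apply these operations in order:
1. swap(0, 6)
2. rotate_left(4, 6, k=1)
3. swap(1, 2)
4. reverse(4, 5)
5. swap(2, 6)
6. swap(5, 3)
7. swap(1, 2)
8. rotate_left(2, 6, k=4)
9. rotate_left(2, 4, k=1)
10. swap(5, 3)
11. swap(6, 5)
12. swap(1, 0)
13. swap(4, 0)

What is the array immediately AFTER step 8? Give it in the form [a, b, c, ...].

After 1 (swap(0, 6)): [G, F, A, D, C, E, B]
After 2 (rotate_left(4, 6, k=1)): [G, F, A, D, E, B, C]
After 3 (swap(1, 2)): [G, A, F, D, E, B, C]
After 4 (reverse(4, 5)): [G, A, F, D, B, E, C]
After 5 (swap(2, 6)): [G, A, C, D, B, E, F]
After 6 (swap(5, 3)): [G, A, C, E, B, D, F]
After 7 (swap(1, 2)): [G, C, A, E, B, D, F]
After 8 (rotate_left(2, 6, k=4)): [G, C, F, A, E, B, D]

Answer: [G, C, F, A, E, B, D]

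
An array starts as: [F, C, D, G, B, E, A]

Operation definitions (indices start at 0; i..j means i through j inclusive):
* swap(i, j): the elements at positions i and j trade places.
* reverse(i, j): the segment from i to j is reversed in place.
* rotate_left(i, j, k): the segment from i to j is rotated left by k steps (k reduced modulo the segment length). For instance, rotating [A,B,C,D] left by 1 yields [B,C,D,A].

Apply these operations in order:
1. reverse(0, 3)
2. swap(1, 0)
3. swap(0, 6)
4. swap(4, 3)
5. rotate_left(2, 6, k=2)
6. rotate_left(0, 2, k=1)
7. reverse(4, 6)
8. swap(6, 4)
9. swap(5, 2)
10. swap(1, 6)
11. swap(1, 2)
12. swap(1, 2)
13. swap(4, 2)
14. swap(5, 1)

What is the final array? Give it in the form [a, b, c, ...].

Answer: [G, A, D, E, C, B, F]

Derivation:
After 1 (reverse(0, 3)): [G, D, C, F, B, E, A]
After 2 (swap(1, 0)): [D, G, C, F, B, E, A]
After 3 (swap(0, 6)): [A, G, C, F, B, E, D]
After 4 (swap(4, 3)): [A, G, C, B, F, E, D]
After 5 (rotate_left(2, 6, k=2)): [A, G, F, E, D, C, B]
After 6 (rotate_left(0, 2, k=1)): [G, F, A, E, D, C, B]
After 7 (reverse(4, 6)): [G, F, A, E, B, C, D]
After 8 (swap(6, 4)): [G, F, A, E, D, C, B]
After 9 (swap(5, 2)): [G, F, C, E, D, A, B]
After 10 (swap(1, 6)): [G, B, C, E, D, A, F]
After 11 (swap(1, 2)): [G, C, B, E, D, A, F]
After 12 (swap(1, 2)): [G, B, C, E, D, A, F]
After 13 (swap(4, 2)): [G, B, D, E, C, A, F]
After 14 (swap(5, 1)): [G, A, D, E, C, B, F]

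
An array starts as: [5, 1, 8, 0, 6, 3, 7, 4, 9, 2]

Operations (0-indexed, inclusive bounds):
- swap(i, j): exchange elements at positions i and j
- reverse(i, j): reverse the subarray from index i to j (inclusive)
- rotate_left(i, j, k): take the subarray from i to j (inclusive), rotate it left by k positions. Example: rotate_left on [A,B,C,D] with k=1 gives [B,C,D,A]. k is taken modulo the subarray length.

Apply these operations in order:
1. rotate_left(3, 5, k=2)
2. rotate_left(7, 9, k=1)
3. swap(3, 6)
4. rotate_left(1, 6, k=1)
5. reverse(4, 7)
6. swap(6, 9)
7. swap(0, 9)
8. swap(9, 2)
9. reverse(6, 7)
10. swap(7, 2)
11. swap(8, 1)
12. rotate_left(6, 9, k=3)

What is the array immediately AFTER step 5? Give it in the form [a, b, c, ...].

After 1 (rotate_left(3, 5, k=2)): [5, 1, 8, 3, 0, 6, 7, 4, 9, 2]
After 2 (rotate_left(7, 9, k=1)): [5, 1, 8, 3, 0, 6, 7, 9, 2, 4]
After 3 (swap(3, 6)): [5, 1, 8, 7, 0, 6, 3, 9, 2, 4]
After 4 (rotate_left(1, 6, k=1)): [5, 8, 7, 0, 6, 3, 1, 9, 2, 4]
After 5 (reverse(4, 7)): [5, 8, 7, 0, 9, 1, 3, 6, 2, 4]

Answer: [5, 8, 7, 0, 9, 1, 3, 6, 2, 4]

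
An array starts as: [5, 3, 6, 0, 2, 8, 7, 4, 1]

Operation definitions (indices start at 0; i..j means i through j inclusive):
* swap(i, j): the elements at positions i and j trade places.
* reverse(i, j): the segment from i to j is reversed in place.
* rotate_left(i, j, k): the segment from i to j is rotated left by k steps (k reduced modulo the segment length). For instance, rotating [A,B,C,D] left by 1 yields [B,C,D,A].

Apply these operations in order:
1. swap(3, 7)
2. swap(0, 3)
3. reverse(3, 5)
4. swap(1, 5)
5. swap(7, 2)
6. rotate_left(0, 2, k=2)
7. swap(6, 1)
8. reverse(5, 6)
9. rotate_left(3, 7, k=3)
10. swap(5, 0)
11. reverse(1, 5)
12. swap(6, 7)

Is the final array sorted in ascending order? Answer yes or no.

Answer: no

Derivation:
After 1 (swap(3, 7)): [5, 3, 6, 4, 2, 8, 7, 0, 1]
After 2 (swap(0, 3)): [4, 3, 6, 5, 2, 8, 7, 0, 1]
After 3 (reverse(3, 5)): [4, 3, 6, 8, 2, 5, 7, 0, 1]
After 4 (swap(1, 5)): [4, 5, 6, 8, 2, 3, 7, 0, 1]
After 5 (swap(7, 2)): [4, 5, 0, 8, 2, 3, 7, 6, 1]
After 6 (rotate_left(0, 2, k=2)): [0, 4, 5, 8, 2, 3, 7, 6, 1]
After 7 (swap(6, 1)): [0, 7, 5, 8, 2, 3, 4, 6, 1]
After 8 (reverse(5, 6)): [0, 7, 5, 8, 2, 4, 3, 6, 1]
After 9 (rotate_left(3, 7, k=3)): [0, 7, 5, 3, 6, 8, 2, 4, 1]
After 10 (swap(5, 0)): [8, 7, 5, 3, 6, 0, 2, 4, 1]
After 11 (reverse(1, 5)): [8, 0, 6, 3, 5, 7, 2, 4, 1]
After 12 (swap(6, 7)): [8, 0, 6, 3, 5, 7, 4, 2, 1]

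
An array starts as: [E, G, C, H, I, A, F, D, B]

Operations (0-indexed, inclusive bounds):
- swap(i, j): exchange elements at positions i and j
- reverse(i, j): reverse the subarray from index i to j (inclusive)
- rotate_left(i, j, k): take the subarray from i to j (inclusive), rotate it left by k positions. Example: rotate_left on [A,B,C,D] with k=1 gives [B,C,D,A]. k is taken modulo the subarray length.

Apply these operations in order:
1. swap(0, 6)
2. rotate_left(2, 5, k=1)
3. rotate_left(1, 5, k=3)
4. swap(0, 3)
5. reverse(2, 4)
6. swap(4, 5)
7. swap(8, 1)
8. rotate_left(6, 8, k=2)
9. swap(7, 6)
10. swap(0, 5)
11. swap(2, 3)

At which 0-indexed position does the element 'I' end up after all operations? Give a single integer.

After 1 (swap(0, 6)): [F, G, C, H, I, A, E, D, B]
After 2 (rotate_left(2, 5, k=1)): [F, G, H, I, A, C, E, D, B]
After 3 (rotate_left(1, 5, k=3)): [F, A, C, G, H, I, E, D, B]
After 4 (swap(0, 3)): [G, A, C, F, H, I, E, D, B]
After 5 (reverse(2, 4)): [G, A, H, F, C, I, E, D, B]
After 6 (swap(4, 5)): [G, A, H, F, I, C, E, D, B]
After 7 (swap(8, 1)): [G, B, H, F, I, C, E, D, A]
After 8 (rotate_left(6, 8, k=2)): [G, B, H, F, I, C, A, E, D]
After 9 (swap(7, 6)): [G, B, H, F, I, C, E, A, D]
After 10 (swap(0, 5)): [C, B, H, F, I, G, E, A, D]
After 11 (swap(2, 3)): [C, B, F, H, I, G, E, A, D]

Answer: 4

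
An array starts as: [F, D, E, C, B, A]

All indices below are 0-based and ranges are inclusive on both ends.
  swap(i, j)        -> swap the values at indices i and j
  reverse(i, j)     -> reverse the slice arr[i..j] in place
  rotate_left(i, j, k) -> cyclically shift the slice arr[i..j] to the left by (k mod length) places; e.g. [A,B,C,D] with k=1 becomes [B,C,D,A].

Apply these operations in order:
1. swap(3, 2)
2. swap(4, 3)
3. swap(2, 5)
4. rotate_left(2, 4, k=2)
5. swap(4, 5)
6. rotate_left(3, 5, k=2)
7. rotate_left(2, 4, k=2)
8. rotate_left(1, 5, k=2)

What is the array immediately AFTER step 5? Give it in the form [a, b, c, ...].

Answer: [F, D, E, A, C, B]

Derivation:
After 1 (swap(3, 2)): [F, D, C, E, B, A]
After 2 (swap(4, 3)): [F, D, C, B, E, A]
After 3 (swap(2, 5)): [F, D, A, B, E, C]
After 4 (rotate_left(2, 4, k=2)): [F, D, E, A, B, C]
After 5 (swap(4, 5)): [F, D, E, A, C, B]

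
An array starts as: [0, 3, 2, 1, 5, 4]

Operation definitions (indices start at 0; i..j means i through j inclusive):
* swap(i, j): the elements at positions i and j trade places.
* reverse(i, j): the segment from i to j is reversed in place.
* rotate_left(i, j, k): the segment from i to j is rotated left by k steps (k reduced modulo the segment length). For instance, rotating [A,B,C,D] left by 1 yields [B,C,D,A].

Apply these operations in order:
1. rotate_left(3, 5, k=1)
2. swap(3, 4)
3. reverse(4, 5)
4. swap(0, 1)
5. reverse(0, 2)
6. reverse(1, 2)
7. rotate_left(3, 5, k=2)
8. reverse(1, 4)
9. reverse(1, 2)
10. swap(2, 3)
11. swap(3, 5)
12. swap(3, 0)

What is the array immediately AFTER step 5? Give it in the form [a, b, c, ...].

Answer: [2, 0, 3, 4, 1, 5]

Derivation:
After 1 (rotate_left(3, 5, k=1)): [0, 3, 2, 5, 4, 1]
After 2 (swap(3, 4)): [0, 3, 2, 4, 5, 1]
After 3 (reverse(4, 5)): [0, 3, 2, 4, 1, 5]
After 4 (swap(0, 1)): [3, 0, 2, 4, 1, 5]
After 5 (reverse(0, 2)): [2, 0, 3, 4, 1, 5]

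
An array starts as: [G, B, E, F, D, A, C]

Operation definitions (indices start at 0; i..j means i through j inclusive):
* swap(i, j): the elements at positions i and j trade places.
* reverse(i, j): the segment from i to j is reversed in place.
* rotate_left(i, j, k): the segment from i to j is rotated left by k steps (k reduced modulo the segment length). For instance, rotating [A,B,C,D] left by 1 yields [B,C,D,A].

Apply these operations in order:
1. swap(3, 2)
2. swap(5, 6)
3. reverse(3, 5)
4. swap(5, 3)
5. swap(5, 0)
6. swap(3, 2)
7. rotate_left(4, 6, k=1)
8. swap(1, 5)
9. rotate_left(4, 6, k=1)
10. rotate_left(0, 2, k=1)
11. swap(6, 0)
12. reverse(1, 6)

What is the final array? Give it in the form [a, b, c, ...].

After 1 (swap(3, 2)): [G, B, F, E, D, A, C]
After 2 (swap(5, 6)): [G, B, F, E, D, C, A]
After 3 (reverse(3, 5)): [G, B, F, C, D, E, A]
After 4 (swap(5, 3)): [G, B, F, E, D, C, A]
After 5 (swap(5, 0)): [C, B, F, E, D, G, A]
After 6 (swap(3, 2)): [C, B, E, F, D, G, A]
After 7 (rotate_left(4, 6, k=1)): [C, B, E, F, G, A, D]
After 8 (swap(1, 5)): [C, A, E, F, G, B, D]
After 9 (rotate_left(4, 6, k=1)): [C, A, E, F, B, D, G]
After 10 (rotate_left(0, 2, k=1)): [A, E, C, F, B, D, G]
After 11 (swap(6, 0)): [G, E, C, F, B, D, A]
After 12 (reverse(1, 6)): [G, A, D, B, F, C, E]

Answer: [G, A, D, B, F, C, E]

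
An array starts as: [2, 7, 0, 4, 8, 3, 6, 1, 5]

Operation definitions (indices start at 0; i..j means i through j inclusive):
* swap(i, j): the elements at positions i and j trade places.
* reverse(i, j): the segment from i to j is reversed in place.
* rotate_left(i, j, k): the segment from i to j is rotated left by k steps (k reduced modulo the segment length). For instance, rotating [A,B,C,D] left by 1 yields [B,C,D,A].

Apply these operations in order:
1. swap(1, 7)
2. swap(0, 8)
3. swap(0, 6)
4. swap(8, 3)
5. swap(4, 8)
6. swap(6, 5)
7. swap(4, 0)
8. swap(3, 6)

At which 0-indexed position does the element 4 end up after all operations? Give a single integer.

After 1 (swap(1, 7)): [2, 1, 0, 4, 8, 3, 6, 7, 5]
After 2 (swap(0, 8)): [5, 1, 0, 4, 8, 3, 6, 7, 2]
After 3 (swap(0, 6)): [6, 1, 0, 4, 8, 3, 5, 7, 2]
After 4 (swap(8, 3)): [6, 1, 0, 2, 8, 3, 5, 7, 4]
After 5 (swap(4, 8)): [6, 1, 0, 2, 4, 3, 5, 7, 8]
After 6 (swap(6, 5)): [6, 1, 0, 2, 4, 5, 3, 7, 8]
After 7 (swap(4, 0)): [4, 1, 0, 2, 6, 5, 3, 7, 8]
After 8 (swap(3, 6)): [4, 1, 0, 3, 6, 5, 2, 7, 8]

Answer: 0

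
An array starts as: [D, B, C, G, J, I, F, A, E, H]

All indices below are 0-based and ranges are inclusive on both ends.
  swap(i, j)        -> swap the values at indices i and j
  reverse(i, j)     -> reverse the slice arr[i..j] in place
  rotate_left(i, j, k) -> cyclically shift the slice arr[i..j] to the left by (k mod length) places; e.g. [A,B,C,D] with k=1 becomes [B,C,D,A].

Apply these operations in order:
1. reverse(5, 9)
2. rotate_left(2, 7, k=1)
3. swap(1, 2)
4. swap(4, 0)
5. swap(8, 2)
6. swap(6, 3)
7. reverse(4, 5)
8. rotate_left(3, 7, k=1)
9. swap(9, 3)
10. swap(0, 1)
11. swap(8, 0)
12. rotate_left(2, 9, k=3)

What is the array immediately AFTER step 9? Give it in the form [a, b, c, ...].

Answer: [H, G, F, I, D, J, C, A, B, E]

Derivation:
After 1 (reverse(5, 9)): [D, B, C, G, J, H, E, A, F, I]
After 2 (rotate_left(2, 7, k=1)): [D, B, G, J, H, E, A, C, F, I]
After 3 (swap(1, 2)): [D, G, B, J, H, E, A, C, F, I]
After 4 (swap(4, 0)): [H, G, B, J, D, E, A, C, F, I]
After 5 (swap(8, 2)): [H, G, F, J, D, E, A, C, B, I]
After 6 (swap(6, 3)): [H, G, F, A, D, E, J, C, B, I]
After 7 (reverse(4, 5)): [H, G, F, A, E, D, J, C, B, I]
After 8 (rotate_left(3, 7, k=1)): [H, G, F, E, D, J, C, A, B, I]
After 9 (swap(9, 3)): [H, G, F, I, D, J, C, A, B, E]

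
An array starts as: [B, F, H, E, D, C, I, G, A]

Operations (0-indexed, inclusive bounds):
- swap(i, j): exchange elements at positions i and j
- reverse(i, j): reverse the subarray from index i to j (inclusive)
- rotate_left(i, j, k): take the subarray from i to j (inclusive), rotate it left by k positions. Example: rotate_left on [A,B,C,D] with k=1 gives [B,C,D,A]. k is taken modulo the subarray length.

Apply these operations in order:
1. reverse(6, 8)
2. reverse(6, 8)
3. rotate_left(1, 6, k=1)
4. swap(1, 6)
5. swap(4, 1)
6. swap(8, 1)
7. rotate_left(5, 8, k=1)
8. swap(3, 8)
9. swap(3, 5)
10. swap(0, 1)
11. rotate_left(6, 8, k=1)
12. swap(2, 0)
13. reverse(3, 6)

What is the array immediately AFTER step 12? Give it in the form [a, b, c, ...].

After 1 (reverse(6, 8)): [B, F, H, E, D, C, A, G, I]
After 2 (reverse(6, 8)): [B, F, H, E, D, C, I, G, A]
After 3 (rotate_left(1, 6, k=1)): [B, H, E, D, C, I, F, G, A]
After 4 (swap(1, 6)): [B, F, E, D, C, I, H, G, A]
After 5 (swap(4, 1)): [B, C, E, D, F, I, H, G, A]
After 6 (swap(8, 1)): [B, A, E, D, F, I, H, G, C]
After 7 (rotate_left(5, 8, k=1)): [B, A, E, D, F, H, G, C, I]
After 8 (swap(3, 8)): [B, A, E, I, F, H, G, C, D]
After 9 (swap(3, 5)): [B, A, E, H, F, I, G, C, D]
After 10 (swap(0, 1)): [A, B, E, H, F, I, G, C, D]
After 11 (rotate_left(6, 8, k=1)): [A, B, E, H, F, I, C, D, G]
After 12 (swap(2, 0)): [E, B, A, H, F, I, C, D, G]

Answer: [E, B, A, H, F, I, C, D, G]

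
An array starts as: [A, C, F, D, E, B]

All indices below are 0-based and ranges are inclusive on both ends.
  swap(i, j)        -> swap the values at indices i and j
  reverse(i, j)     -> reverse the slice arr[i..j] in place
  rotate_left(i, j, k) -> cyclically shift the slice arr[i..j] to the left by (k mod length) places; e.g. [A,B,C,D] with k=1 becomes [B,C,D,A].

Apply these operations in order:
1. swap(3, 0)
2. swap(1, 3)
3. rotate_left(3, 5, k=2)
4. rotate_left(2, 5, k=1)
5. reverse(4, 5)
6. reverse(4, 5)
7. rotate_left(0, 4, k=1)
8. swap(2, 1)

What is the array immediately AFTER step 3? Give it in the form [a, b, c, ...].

Answer: [D, A, F, B, C, E]

Derivation:
After 1 (swap(3, 0)): [D, C, F, A, E, B]
After 2 (swap(1, 3)): [D, A, F, C, E, B]
After 3 (rotate_left(3, 5, k=2)): [D, A, F, B, C, E]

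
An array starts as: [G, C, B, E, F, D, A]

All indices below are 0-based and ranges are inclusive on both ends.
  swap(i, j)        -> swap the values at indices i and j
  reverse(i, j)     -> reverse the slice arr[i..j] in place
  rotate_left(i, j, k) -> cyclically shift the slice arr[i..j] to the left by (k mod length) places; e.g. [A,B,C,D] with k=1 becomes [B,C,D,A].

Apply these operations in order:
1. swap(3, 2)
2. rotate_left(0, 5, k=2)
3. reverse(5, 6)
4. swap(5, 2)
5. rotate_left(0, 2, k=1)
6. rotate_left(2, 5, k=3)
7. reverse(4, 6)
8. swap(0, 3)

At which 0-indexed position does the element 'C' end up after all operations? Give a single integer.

After 1 (swap(3, 2)): [G, C, E, B, F, D, A]
After 2 (rotate_left(0, 5, k=2)): [E, B, F, D, G, C, A]
After 3 (reverse(5, 6)): [E, B, F, D, G, A, C]
After 4 (swap(5, 2)): [E, B, A, D, G, F, C]
After 5 (rotate_left(0, 2, k=1)): [B, A, E, D, G, F, C]
After 6 (rotate_left(2, 5, k=3)): [B, A, F, E, D, G, C]
After 7 (reverse(4, 6)): [B, A, F, E, C, G, D]
After 8 (swap(0, 3)): [E, A, F, B, C, G, D]

Answer: 4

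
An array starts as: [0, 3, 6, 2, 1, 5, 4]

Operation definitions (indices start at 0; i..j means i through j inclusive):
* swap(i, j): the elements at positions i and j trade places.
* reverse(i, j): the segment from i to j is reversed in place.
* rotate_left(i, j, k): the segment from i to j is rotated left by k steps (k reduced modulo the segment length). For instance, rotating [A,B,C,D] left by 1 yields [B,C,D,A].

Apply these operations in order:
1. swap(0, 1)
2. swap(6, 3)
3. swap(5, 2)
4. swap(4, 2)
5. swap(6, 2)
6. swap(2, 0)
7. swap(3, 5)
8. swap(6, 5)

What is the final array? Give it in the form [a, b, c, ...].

Answer: [2, 0, 3, 6, 5, 1, 4]

Derivation:
After 1 (swap(0, 1)): [3, 0, 6, 2, 1, 5, 4]
After 2 (swap(6, 3)): [3, 0, 6, 4, 1, 5, 2]
After 3 (swap(5, 2)): [3, 0, 5, 4, 1, 6, 2]
After 4 (swap(4, 2)): [3, 0, 1, 4, 5, 6, 2]
After 5 (swap(6, 2)): [3, 0, 2, 4, 5, 6, 1]
After 6 (swap(2, 0)): [2, 0, 3, 4, 5, 6, 1]
After 7 (swap(3, 5)): [2, 0, 3, 6, 5, 4, 1]
After 8 (swap(6, 5)): [2, 0, 3, 6, 5, 1, 4]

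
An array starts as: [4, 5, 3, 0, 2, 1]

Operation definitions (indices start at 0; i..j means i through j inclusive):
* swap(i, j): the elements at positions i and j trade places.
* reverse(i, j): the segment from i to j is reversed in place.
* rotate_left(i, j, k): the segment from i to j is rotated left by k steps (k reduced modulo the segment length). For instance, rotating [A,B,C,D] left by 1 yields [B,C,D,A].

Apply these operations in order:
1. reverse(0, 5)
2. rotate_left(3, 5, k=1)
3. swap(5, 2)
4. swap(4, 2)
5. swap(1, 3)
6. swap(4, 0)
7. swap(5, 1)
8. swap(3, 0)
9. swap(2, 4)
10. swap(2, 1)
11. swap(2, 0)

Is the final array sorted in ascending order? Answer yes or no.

Answer: yes

Derivation:
After 1 (reverse(0, 5)): [1, 2, 0, 3, 5, 4]
After 2 (rotate_left(3, 5, k=1)): [1, 2, 0, 5, 4, 3]
After 3 (swap(5, 2)): [1, 2, 3, 5, 4, 0]
After 4 (swap(4, 2)): [1, 2, 4, 5, 3, 0]
After 5 (swap(1, 3)): [1, 5, 4, 2, 3, 0]
After 6 (swap(4, 0)): [3, 5, 4, 2, 1, 0]
After 7 (swap(5, 1)): [3, 0, 4, 2, 1, 5]
After 8 (swap(3, 0)): [2, 0, 4, 3, 1, 5]
After 9 (swap(2, 4)): [2, 0, 1, 3, 4, 5]
After 10 (swap(2, 1)): [2, 1, 0, 3, 4, 5]
After 11 (swap(2, 0)): [0, 1, 2, 3, 4, 5]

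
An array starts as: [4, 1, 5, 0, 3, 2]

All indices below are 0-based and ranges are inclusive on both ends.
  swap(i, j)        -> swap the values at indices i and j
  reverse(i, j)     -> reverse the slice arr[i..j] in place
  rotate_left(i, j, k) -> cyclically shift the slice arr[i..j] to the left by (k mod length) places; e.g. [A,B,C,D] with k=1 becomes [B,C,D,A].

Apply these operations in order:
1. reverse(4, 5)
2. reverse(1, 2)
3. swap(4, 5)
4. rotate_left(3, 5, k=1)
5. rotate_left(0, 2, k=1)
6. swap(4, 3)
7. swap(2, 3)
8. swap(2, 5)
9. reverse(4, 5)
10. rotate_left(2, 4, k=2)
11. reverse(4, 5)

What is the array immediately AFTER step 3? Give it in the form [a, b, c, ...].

Answer: [4, 5, 1, 0, 3, 2]

Derivation:
After 1 (reverse(4, 5)): [4, 1, 5, 0, 2, 3]
After 2 (reverse(1, 2)): [4, 5, 1, 0, 2, 3]
After 3 (swap(4, 5)): [4, 5, 1, 0, 3, 2]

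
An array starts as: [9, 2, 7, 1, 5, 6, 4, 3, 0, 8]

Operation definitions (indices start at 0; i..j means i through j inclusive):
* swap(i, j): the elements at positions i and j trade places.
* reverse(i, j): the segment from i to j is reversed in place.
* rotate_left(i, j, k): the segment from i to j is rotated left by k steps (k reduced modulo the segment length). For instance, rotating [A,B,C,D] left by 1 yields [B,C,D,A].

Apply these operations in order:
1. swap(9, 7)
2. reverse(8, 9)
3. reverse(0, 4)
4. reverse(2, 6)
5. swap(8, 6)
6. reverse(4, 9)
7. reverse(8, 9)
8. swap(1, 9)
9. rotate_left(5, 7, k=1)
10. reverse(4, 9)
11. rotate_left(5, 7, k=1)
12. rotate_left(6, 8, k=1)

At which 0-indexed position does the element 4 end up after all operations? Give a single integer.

Answer: 2

Derivation:
After 1 (swap(9, 7)): [9, 2, 7, 1, 5, 6, 4, 8, 0, 3]
After 2 (reverse(8, 9)): [9, 2, 7, 1, 5, 6, 4, 8, 3, 0]
After 3 (reverse(0, 4)): [5, 1, 7, 2, 9, 6, 4, 8, 3, 0]
After 4 (reverse(2, 6)): [5, 1, 4, 6, 9, 2, 7, 8, 3, 0]
After 5 (swap(8, 6)): [5, 1, 4, 6, 9, 2, 3, 8, 7, 0]
After 6 (reverse(4, 9)): [5, 1, 4, 6, 0, 7, 8, 3, 2, 9]
After 7 (reverse(8, 9)): [5, 1, 4, 6, 0, 7, 8, 3, 9, 2]
After 8 (swap(1, 9)): [5, 2, 4, 6, 0, 7, 8, 3, 9, 1]
After 9 (rotate_left(5, 7, k=1)): [5, 2, 4, 6, 0, 8, 3, 7, 9, 1]
After 10 (reverse(4, 9)): [5, 2, 4, 6, 1, 9, 7, 3, 8, 0]
After 11 (rotate_left(5, 7, k=1)): [5, 2, 4, 6, 1, 7, 3, 9, 8, 0]
After 12 (rotate_left(6, 8, k=1)): [5, 2, 4, 6, 1, 7, 9, 8, 3, 0]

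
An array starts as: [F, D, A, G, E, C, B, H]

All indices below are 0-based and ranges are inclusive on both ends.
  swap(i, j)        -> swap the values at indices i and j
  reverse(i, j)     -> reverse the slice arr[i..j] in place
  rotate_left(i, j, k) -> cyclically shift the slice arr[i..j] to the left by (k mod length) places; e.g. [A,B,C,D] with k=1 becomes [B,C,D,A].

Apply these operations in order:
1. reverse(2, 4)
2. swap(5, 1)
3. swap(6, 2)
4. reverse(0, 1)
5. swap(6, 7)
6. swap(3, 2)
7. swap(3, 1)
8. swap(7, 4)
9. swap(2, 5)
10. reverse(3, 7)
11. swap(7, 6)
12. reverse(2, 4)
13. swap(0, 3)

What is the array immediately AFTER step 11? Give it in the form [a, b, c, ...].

Answer: [C, B, D, A, H, G, F, E]

Derivation:
After 1 (reverse(2, 4)): [F, D, E, G, A, C, B, H]
After 2 (swap(5, 1)): [F, C, E, G, A, D, B, H]
After 3 (swap(6, 2)): [F, C, B, G, A, D, E, H]
After 4 (reverse(0, 1)): [C, F, B, G, A, D, E, H]
After 5 (swap(6, 7)): [C, F, B, G, A, D, H, E]
After 6 (swap(3, 2)): [C, F, G, B, A, D, H, E]
After 7 (swap(3, 1)): [C, B, G, F, A, D, H, E]
After 8 (swap(7, 4)): [C, B, G, F, E, D, H, A]
After 9 (swap(2, 5)): [C, B, D, F, E, G, H, A]
After 10 (reverse(3, 7)): [C, B, D, A, H, G, E, F]
After 11 (swap(7, 6)): [C, B, D, A, H, G, F, E]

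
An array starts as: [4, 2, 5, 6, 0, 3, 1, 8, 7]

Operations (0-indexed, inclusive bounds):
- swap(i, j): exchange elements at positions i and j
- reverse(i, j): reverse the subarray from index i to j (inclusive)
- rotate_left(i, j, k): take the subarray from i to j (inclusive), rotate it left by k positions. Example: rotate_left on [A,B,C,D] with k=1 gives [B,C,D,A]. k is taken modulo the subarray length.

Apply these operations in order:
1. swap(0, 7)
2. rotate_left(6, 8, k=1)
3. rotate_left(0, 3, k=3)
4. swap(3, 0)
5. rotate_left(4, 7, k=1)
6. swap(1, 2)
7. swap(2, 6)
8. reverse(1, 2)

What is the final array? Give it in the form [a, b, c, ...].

After 1 (swap(0, 7)): [8, 2, 5, 6, 0, 3, 1, 4, 7]
After 2 (rotate_left(6, 8, k=1)): [8, 2, 5, 6, 0, 3, 4, 7, 1]
After 3 (rotate_left(0, 3, k=3)): [6, 8, 2, 5, 0, 3, 4, 7, 1]
After 4 (swap(3, 0)): [5, 8, 2, 6, 0, 3, 4, 7, 1]
After 5 (rotate_left(4, 7, k=1)): [5, 8, 2, 6, 3, 4, 7, 0, 1]
After 6 (swap(1, 2)): [5, 2, 8, 6, 3, 4, 7, 0, 1]
After 7 (swap(2, 6)): [5, 2, 7, 6, 3, 4, 8, 0, 1]
After 8 (reverse(1, 2)): [5, 7, 2, 6, 3, 4, 8, 0, 1]

Answer: [5, 7, 2, 6, 3, 4, 8, 0, 1]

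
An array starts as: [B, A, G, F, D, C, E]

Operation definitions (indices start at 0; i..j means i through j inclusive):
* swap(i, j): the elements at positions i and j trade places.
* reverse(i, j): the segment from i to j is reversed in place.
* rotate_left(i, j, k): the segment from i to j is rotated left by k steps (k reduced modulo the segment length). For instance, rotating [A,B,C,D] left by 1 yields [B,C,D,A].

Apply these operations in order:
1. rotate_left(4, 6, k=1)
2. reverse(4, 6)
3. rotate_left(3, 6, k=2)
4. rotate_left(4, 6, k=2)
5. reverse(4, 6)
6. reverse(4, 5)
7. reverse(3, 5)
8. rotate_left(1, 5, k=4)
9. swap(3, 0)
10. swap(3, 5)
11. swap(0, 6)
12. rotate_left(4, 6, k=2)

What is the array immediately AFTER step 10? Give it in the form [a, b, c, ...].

After 1 (rotate_left(4, 6, k=1)): [B, A, G, F, C, E, D]
After 2 (reverse(4, 6)): [B, A, G, F, D, E, C]
After 3 (rotate_left(3, 6, k=2)): [B, A, G, E, C, F, D]
After 4 (rotate_left(4, 6, k=2)): [B, A, G, E, D, C, F]
After 5 (reverse(4, 6)): [B, A, G, E, F, C, D]
After 6 (reverse(4, 5)): [B, A, G, E, C, F, D]
After 7 (reverse(3, 5)): [B, A, G, F, C, E, D]
After 8 (rotate_left(1, 5, k=4)): [B, E, A, G, F, C, D]
After 9 (swap(3, 0)): [G, E, A, B, F, C, D]
After 10 (swap(3, 5)): [G, E, A, C, F, B, D]

Answer: [G, E, A, C, F, B, D]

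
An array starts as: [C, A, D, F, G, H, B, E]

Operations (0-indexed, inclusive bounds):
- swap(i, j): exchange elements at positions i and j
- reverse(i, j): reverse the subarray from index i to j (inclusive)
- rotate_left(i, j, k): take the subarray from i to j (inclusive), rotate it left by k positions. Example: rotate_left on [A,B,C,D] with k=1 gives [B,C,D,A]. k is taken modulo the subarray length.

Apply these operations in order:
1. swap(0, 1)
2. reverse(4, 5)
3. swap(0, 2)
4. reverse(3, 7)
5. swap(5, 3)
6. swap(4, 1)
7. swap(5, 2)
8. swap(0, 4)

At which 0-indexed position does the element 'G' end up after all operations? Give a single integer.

After 1 (swap(0, 1)): [A, C, D, F, G, H, B, E]
After 2 (reverse(4, 5)): [A, C, D, F, H, G, B, E]
After 3 (swap(0, 2)): [D, C, A, F, H, G, B, E]
After 4 (reverse(3, 7)): [D, C, A, E, B, G, H, F]
After 5 (swap(5, 3)): [D, C, A, G, B, E, H, F]
After 6 (swap(4, 1)): [D, B, A, G, C, E, H, F]
After 7 (swap(5, 2)): [D, B, E, G, C, A, H, F]
After 8 (swap(0, 4)): [C, B, E, G, D, A, H, F]

Answer: 3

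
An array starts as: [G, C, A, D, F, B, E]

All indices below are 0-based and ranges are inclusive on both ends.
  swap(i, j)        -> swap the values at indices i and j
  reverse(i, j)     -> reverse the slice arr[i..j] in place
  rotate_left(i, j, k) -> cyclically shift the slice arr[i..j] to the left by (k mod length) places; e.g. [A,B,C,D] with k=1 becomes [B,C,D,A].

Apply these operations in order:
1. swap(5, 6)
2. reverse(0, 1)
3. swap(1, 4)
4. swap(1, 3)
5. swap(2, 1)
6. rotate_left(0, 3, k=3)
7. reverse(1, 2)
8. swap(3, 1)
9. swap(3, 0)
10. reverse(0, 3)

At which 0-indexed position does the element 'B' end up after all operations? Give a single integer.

Answer: 6

Derivation:
After 1 (swap(5, 6)): [G, C, A, D, F, E, B]
After 2 (reverse(0, 1)): [C, G, A, D, F, E, B]
After 3 (swap(1, 4)): [C, F, A, D, G, E, B]
After 4 (swap(1, 3)): [C, D, A, F, G, E, B]
After 5 (swap(2, 1)): [C, A, D, F, G, E, B]
After 6 (rotate_left(0, 3, k=3)): [F, C, A, D, G, E, B]
After 7 (reverse(1, 2)): [F, A, C, D, G, E, B]
After 8 (swap(3, 1)): [F, D, C, A, G, E, B]
After 9 (swap(3, 0)): [A, D, C, F, G, E, B]
After 10 (reverse(0, 3)): [F, C, D, A, G, E, B]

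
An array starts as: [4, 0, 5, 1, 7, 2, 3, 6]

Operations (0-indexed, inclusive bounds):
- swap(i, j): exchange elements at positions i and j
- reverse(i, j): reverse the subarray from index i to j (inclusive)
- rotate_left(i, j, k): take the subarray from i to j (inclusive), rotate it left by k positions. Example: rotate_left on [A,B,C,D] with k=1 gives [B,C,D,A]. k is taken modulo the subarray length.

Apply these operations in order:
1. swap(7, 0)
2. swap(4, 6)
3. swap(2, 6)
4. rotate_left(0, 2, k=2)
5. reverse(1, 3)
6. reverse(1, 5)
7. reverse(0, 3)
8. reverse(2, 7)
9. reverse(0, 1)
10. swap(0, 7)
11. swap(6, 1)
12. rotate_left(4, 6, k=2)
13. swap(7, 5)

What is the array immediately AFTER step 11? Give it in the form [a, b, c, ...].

After 1 (swap(7, 0)): [6, 0, 5, 1, 7, 2, 3, 4]
After 2 (swap(4, 6)): [6, 0, 5, 1, 3, 2, 7, 4]
After 3 (swap(2, 6)): [6, 0, 7, 1, 3, 2, 5, 4]
After 4 (rotate_left(0, 2, k=2)): [7, 6, 0, 1, 3, 2, 5, 4]
After 5 (reverse(1, 3)): [7, 1, 0, 6, 3, 2, 5, 4]
After 6 (reverse(1, 5)): [7, 2, 3, 6, 0, 1, 5, 4]
After 7 (reverse(0, 3)): [6, 3, 2, 7, 0, 1, 5, 4]
After 8 (reverse(2, 7)): [6, 3, 4, 5, 1, 0, 7, 2]
After 9 (reverse(0, 1)): [3, 6, 4, 5, 1, 0, 7, 2]
After 10 (swap(0, 7)): [2, 6, 4, 5, 1, 0, 7, 3]
After 11 (swap(6, 1)): [2, 7, 4, 5, 1, 0, 6, 3]

Answer: [2, 7, 4, 5, 1, 0, 6, 3]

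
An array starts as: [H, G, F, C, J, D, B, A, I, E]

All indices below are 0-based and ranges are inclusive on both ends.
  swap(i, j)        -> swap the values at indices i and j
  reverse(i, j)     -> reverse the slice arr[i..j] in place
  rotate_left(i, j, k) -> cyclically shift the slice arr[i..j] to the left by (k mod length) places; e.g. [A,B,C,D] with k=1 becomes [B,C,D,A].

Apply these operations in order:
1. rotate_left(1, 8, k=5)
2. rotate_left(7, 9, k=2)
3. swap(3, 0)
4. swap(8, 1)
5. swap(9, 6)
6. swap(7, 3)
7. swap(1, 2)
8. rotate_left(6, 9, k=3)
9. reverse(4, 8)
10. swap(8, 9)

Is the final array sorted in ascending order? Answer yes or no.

After 1 (rotate_left(1, 8, k=5)): [H, B, A, I, G, F, C, J, D, E]
After 2 (rotate_left(7, 9, k=2)): [H, B, A, I, G, F, C, E, J, D]
After 3 (swap(3, 0)): [I, B, A, H, G, F, C, E, J, D]
After 4 (swap(8, 1)): [I, J, A, H, G, F, C, E, B, D]
After 5 (swap(9, 6)): [I, J, A, H, G, F, D, E, B, C]
After 6 (swap(7, 3)): [I, J, A, E, G, F, D, H, B, C]
After 7 (swap(1, 2)): [I, A, J, E, G, F, D, H, B, C]
After 8 (rotate_left(6, 9, k=3)): [I, A, J, E, G, F, C, D, H, B]
After 9 (reverse(4, 8)): [I, A, J, E, H, D, C, F, G, B]
After 10 (swap(8, 9)): [I, A, J, E, H, D, C, F, B, G]

Answer: no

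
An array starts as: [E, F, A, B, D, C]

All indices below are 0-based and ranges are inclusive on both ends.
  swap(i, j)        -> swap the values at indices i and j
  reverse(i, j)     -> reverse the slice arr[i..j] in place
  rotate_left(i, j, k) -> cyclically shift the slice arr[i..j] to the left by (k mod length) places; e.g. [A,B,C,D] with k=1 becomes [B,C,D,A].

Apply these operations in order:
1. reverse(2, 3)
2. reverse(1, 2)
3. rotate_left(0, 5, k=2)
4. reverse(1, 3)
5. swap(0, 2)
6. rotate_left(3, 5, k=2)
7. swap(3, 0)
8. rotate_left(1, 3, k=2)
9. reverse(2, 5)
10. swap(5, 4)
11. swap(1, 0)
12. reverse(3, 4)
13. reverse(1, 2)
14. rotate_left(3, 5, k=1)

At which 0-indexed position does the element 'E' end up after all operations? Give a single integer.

Answer: 1

Derivation:
After 1 (reverse(2, 3)): [E, F, B, A, D, C]
After 2 (reverse(1, 2)): [E, B, F, A, D, C]
After 3 (rotate_left(0, 5, k=2)): [F, A, D, C, E, B]
After 4 (reverse(1, 3)): [F, C, D, A, E, B]
After 5 (swap(0, 2)): [D, C, F, A, E, B]
After 6 (rotate_left(3, 5, k=2)): [D, C, F, B, A, E]
After 7 (swap(3, 0)): [B, C, F, D, A, E]
After 8 (rotate_left(1, 3, k=2)): [B, D, C, F, A, E]
After 9 (reverse(2, 5)): [B, D, E, A, F, C]
After 10 (swap(5, 4)): [B, D, E, A, C, F]
After 11 (swap(1, 0)): [D, B, E, A, C, F]
After 12 (reverse(3, 4)): [D, B, E, C, A, F]
After 13 (reverse(1, 2)): [D, E, B, C, A, F]
After 14 (rotate_left(3, 5, k=1)): [D, E, B, A, F, C]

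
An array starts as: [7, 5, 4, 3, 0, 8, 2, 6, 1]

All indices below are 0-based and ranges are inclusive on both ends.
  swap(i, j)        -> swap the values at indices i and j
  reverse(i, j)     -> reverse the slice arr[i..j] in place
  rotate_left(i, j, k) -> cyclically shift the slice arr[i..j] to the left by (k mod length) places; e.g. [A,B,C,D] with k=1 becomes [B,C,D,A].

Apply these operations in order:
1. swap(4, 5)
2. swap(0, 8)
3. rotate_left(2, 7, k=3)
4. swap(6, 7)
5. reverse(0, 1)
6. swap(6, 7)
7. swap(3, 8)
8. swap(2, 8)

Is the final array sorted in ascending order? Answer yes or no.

After 1 (swap(4, 5)): [7, 5, 4, 3, 8, 0, 2, 6, 1]
After 2 (swap(0, 8)): [1, 5, 4, 3, 8, 0, 2, 6, 7]
After 3 (rotate_left(2, 7, k=3)): [1, 5, 0, 2, 6, 4, 3, 8, 7]
After 4 (swap(6, 7)): [1, 5, 0, 2, 6, 4, 8, 3, 7]
After 5 (reverse(0, 1)): [5, 1, 0, 2, 6, 4, 8, 3, 7]
After 6 (swap(6, 7)): [5, 1, 0, 2, 6, 4, 3, 8, 7]
After 7 (swap(3, 8)): [5, 1, 0, 7, 6, 4, 3, 8, 2]
After 8 (swap(2, 8)): [5, 1, 2, 7, 6, 4, 3, 8, 0]

Answer: no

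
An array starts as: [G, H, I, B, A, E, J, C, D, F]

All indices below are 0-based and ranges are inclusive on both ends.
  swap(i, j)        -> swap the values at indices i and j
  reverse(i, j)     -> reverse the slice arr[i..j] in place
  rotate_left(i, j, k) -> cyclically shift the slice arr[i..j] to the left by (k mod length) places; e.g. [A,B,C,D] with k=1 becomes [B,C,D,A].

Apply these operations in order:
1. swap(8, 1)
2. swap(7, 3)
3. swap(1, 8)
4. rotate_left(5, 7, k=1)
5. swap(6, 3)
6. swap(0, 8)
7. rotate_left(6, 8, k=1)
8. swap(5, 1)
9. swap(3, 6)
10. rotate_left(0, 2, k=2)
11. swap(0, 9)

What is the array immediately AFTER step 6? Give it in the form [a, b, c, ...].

Answer: [D, H, I, B, A, J, C, E, G, F]

Derivation:
After 1 (swap(8, 1)): [G, D, I, B, A, E, J, C, H, F]
After 2 (swap(7, 3)): [G, D, I, C, A, E, J, B, H, F]
After 3 (swap(1, 8)): [G, H, I, C, A, E, J, B, D, F]
After 4 (rotate_left(5, 7, k=1)): [G, H, I, C, A, J, B, E, D, F]
After 5 (swap(6, 3)): [G, H, I, B, A, J, C, E, D, F]
After 6 (swap(0, 8)): [D, H, I, B, A, J, C, E, G, F]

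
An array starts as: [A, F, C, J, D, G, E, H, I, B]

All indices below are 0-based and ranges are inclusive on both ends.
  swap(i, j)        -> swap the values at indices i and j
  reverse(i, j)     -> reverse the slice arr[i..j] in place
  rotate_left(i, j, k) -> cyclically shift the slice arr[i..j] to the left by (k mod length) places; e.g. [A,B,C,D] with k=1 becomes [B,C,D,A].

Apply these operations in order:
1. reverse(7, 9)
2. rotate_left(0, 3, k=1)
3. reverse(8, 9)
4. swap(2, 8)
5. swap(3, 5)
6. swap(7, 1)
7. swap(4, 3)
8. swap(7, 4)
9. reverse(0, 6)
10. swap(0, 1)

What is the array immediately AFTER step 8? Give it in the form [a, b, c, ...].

After 1 (reverse(7, 9)): [A, F, C, J, D, G, E, B, I, H]
After 2 (rotate_left(0, 3, k=1)): [F, C, J, A, D, G, E, B, I, H]
After 3 (reverse(8, 9)): [F, C, J, A, D, G, E, B, H, I]
After 4 (swap(2, 8)): [F, C, H, A, D, G, E, B, J, I]
After 5 (swap(3, 5)): [F, C, H, G, D, A, E, B, J, I]
After 6 (swap(7, 1)): [F, B, H, G, D, A, E, C, J, I]
After 7 (swap(4, 3)): [F, B, H, D, G, A, E, C, J, I]
After 8 (swap(7, 4)): [F, B, H, D, C, A, E, G, J, I]

Answer: [F, B, H, D, C, A, E, G, J, I]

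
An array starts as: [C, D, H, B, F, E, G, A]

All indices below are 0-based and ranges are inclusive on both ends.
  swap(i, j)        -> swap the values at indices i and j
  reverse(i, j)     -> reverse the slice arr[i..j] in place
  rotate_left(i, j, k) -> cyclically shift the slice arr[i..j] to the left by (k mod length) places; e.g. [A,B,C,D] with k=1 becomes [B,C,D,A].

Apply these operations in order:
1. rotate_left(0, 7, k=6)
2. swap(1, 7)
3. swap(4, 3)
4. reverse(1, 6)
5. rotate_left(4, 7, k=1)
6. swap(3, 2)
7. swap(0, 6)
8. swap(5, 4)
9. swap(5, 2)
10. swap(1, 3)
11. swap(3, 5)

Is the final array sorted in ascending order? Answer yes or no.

After 1 (rotate_left(0, 7, k=6)): [G, A, C, D, H, B, F, E]
After 2 (swap(1, 7)): [G, E, C, D, H, B, F, A]
After 3 (swap(4, 3)): [G, E, C, H, D, B, F, A]
After 4 (reverse(1, 6)): [G, F, B, D, H, C, E, A]
After 5 (rotate_left(4, 7, k=1)): [G, F, B, D, C, E, A, H]
After 6 (swap(3, 2)): [G, F, D, B, C, E, A, H]
After 7 (swap(0, 6)): [A, F, D, B, C, E, G, H]
After 8 (swap(5, 4)): [A, F, D, B, E, C, G, H]
After 9 (swap(5, 2)): [A, F, C, B, E, D, G, H]
After 10 (swap(1, 3)): [A, B, C, F, E, D, G, H]
After 11 (swap(3, 5)): [A, B, C, D, E, F, G, H]

Answer: yes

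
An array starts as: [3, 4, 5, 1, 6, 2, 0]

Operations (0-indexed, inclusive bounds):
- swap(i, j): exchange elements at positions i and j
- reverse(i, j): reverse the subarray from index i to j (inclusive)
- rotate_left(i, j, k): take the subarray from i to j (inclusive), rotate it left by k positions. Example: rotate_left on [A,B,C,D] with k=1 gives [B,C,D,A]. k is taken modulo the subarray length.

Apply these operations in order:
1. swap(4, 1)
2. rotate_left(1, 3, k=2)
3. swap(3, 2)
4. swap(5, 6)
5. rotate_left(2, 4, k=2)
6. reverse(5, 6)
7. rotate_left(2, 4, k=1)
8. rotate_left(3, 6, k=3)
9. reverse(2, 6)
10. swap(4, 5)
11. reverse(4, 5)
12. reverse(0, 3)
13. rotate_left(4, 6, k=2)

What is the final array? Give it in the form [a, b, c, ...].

Answer: [4, 2, 1, 3, 5, 6, 0]

Derivation:
After 1 (swap(4, 1)): [3, 6, 5, 1, 4, 2, 0]
After 2 (rotate_left(1, 3, k=2)): [3, 1, 6, 5, 4, 2, 0]
After 3 (swap(3, 2)): [3, 1, 5, 6, 4, 2, 0]
After 4 (swap(5, 6)): [3, 1, 5, 6, 4, 0, 2]
After 5 (rotate_left(2, 4, k=2)): [3, 1, 4, 5, 6, 0, 2]
After 6 (reverse(5, 6)): [3, 1, 4, 5, 6, 2, 0]
After 7 (rotate_left(2, 4, k=1)): [3, 1, 5, 6, 4, 2, 0]
After 8 (rotate_left(3, 6, k=3)): [3, 1, 5, 0, 6, 4, 2]
After 9 (reverse(2, 6)): [3, 1, 2, 4, 6, 0, 5]
After 10 (swap(4, 5)): [3, 1, 2, 4, 0, 6, 5]
After 11 (reverse(4, 5)): [3, 1, 2, 4, 6, 0, 5]
After 12 (reverse(0, 3)): [4, 2, 1, 3, 6, 0, 5]
After 13 (rotate_left(4, 6, k=2)): [4, 2, 1, 3, 5, 6, 0]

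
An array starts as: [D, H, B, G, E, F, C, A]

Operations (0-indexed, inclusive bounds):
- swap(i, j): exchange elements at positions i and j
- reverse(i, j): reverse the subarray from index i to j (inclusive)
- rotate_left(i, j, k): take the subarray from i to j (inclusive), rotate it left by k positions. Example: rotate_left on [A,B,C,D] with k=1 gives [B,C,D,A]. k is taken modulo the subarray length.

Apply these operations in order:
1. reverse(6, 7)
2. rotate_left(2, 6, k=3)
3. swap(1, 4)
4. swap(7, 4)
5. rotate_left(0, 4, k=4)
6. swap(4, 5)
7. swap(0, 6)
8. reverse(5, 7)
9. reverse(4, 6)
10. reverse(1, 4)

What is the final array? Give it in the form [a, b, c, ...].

Answer: [E, C, F, B, D, H, G, A]

Derivation:
After 1 (reverse(6, 7)): [D, H, B, G, E, F, A, C]
After 2 (rotate_left(2, 6, k=3)): [D, H, F, A, B, G, E, C]
After 3 (swap(1, 4)): [D, B, F, A, H, G, E, C]
After 4 (swap(7, 4)): [D, B, F, A, C, G, E, H]
After 5 (rotate_left(0, 4, k=4)): [C, D, B, F, A, G, E, H]
After 6 (swap(4, 5)): [C, D, B, F, G, A, E, H]
After 7 (swap(0, 6)): [E, D, B, F, G, A, C, H]
After 8 (reverse(5, 7)): [E, D, B, F, G, H, C, A]
After 9 (reverse(4, 6)): [E, D, B, F, C, H, G, A]
After 10 (reverse(1, 4)): [E, C, F, B, D, H, G, A]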